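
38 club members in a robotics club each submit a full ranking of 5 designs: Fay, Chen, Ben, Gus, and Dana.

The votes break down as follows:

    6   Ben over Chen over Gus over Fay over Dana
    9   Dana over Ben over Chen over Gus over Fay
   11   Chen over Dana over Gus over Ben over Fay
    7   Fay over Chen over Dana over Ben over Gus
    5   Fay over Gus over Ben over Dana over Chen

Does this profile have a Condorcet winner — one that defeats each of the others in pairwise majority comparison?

No

Head-to-head results (38 voters total):
Fay vs Chen: Chen wins 26–12.
Fay vs Ben: Ben wins 26–12.
Fay vs Gus: Gus wins 26–12.
Fay vs Dana: Dana wins 20–18.
Chen vs Ben: Ben wins 20–18.
Chen vs Gus: Chen wins 33–5.
Chen vs Dana: Chen wins 24–14.
Ben vs Gus: Ben wins 22–16.
Ben vs Dana: Dana wins 27–11.
Gus vs Dana: Dana wins 27–11.
No candidate beats all others: Chen beats Dana beats Ben beats Chen, a majority cycle.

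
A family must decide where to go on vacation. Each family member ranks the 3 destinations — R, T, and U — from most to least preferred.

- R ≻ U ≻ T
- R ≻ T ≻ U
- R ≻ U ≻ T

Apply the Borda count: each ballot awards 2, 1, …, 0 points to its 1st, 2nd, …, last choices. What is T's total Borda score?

Borda scores:
  R: 2 + 2 + 2 = 6
  T: 0 + 1 + 0 = 1
  U: 1 + 0 + 1 = 2

1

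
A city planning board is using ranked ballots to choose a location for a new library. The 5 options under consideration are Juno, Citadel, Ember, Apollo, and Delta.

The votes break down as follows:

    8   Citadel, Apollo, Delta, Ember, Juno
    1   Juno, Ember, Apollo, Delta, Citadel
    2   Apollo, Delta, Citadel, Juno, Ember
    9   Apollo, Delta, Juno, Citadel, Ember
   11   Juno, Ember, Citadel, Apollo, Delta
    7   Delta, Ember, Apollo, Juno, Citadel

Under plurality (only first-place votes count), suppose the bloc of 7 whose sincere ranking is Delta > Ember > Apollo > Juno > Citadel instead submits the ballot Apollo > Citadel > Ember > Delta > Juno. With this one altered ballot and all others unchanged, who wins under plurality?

Apollo

First-place totals with the altered ballot: Juno 12, Citadel 8, Ember 0, Apollo 18, Delta 0.
The switch changes the winner from Juno to Apollo.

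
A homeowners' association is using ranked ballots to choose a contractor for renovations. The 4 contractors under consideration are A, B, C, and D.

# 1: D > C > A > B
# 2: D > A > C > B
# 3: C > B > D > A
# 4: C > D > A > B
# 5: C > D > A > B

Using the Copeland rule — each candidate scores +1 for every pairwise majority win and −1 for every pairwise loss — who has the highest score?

Pairwise results:
  A vs B: A wins 4–1.
  A vs C: C wins 4–1.
  A vs D: D wins 5–0.
  B vs C: C wins 5–0.
  B vs D: D wins 4–1.
  C vs D: C wins 3–2.
Copeland scores (wins − losses):
  A: 1 − 2 = -1
  B: 0 − 3 = -3
  C: 3 − 0 = 3
  D: 2 − 1 = 1
C has the best Copeland score.

C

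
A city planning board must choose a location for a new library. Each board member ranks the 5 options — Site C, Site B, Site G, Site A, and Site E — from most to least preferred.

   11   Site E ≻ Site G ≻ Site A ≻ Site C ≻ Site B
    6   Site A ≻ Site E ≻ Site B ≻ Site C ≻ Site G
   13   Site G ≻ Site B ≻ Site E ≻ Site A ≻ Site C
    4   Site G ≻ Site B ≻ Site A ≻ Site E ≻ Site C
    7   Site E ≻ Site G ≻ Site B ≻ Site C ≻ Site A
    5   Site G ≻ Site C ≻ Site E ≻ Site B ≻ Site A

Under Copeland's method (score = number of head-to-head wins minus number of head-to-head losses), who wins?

Pairwise results:
  Site C vs Site B: Site B wins 30–16.
  Site C vs Site G: Site G wins 40–6.
  Site C vs Site A: Site A wins 34–12.
  Site C vs Site E: Site E wins 41–5.
  Site B vs Site G: Site G wins 40–6.
  Site B vs Site A: Site B wins 29–17.
  Site B vs Site E: Site E wins 29–17.
  Site G vs Site A: Site G wins 40–6.
  Site G vs Site E: Site E wins 24–22.
  Site A vs Site E: Site E wins 36–10.
Copeland scores (wins − losses):
  Site C: 0 − 4 = -4
  Site B: 2 − 2 = 0
  Site G: 3 − 1 = 2
  Site A: 1 − 3 = -2
  Site E: 4 − 0 = 4
Site E has the best Copeland score.

Site E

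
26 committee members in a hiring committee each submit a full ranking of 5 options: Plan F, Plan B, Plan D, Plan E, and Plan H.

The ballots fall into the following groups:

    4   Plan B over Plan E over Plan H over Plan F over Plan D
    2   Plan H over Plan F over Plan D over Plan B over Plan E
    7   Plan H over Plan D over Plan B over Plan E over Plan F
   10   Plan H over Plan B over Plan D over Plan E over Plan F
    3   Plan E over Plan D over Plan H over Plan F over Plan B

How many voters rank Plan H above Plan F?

Ballots ranking Plan H above Plan F: 4+2+7+10+3 = 26.
Ballots ranking Plan F above Plan H: 0.
So 26 of 26 voters prefer Plan H to Plan F.

26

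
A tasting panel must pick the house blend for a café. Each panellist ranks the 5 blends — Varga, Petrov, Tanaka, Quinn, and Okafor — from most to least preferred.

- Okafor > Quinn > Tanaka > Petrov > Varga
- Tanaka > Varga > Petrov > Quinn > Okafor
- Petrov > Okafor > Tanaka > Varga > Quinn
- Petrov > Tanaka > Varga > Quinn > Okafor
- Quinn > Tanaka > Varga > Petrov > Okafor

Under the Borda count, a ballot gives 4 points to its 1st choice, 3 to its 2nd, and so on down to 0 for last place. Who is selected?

Borda scores:
  Varga: 0 + 3 + 1 + 2 + 2 = 8
  Petrov: 1 + 2 + 4 + 4 + 1 = 12
  Tanaka: 2 + 4 + 2 + 3 + 3 = 14
  Quinn: 3 + 1 + 0 + 1 + 4 = 9
  Okafor: 4 + 0 + 3 + 0 + 0 = 7
Tanaka has the highest total.

Tanaka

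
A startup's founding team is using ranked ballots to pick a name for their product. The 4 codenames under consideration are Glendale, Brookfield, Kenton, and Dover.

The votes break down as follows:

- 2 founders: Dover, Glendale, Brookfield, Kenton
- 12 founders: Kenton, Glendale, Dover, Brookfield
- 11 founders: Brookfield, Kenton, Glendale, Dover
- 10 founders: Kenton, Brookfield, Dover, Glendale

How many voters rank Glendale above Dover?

23

Ballots ranking Glendale above Dover: 12+11 = 23.
Ballots ranking Dover above Glendale: 2+10 = 12.
So 23 of 35 voters prefer Glendale to Dover.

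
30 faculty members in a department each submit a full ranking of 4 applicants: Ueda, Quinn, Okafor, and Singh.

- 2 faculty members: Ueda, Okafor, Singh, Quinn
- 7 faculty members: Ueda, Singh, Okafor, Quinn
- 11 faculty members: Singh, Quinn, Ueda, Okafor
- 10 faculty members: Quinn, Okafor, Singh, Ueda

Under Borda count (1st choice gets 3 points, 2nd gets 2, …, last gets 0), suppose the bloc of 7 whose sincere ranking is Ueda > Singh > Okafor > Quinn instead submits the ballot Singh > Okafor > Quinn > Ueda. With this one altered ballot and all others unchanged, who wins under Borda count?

Borda totals with the altered ballot: Ueda 17, Quinn 59, Okafor 38, Singh 66.
The winner is unchanged: still Singh.

Singh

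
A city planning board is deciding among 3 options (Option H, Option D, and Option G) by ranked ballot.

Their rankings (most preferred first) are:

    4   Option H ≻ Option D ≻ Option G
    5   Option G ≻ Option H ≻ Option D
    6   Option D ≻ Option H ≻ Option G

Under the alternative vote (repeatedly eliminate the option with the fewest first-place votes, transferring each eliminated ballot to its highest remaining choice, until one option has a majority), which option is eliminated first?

Option H

Round 1: Option D 6, Option G 5, Option H 4. Option H has the fewest and is eliminated.
Round 2: Option D 10, Option G 5. Option D has a majority.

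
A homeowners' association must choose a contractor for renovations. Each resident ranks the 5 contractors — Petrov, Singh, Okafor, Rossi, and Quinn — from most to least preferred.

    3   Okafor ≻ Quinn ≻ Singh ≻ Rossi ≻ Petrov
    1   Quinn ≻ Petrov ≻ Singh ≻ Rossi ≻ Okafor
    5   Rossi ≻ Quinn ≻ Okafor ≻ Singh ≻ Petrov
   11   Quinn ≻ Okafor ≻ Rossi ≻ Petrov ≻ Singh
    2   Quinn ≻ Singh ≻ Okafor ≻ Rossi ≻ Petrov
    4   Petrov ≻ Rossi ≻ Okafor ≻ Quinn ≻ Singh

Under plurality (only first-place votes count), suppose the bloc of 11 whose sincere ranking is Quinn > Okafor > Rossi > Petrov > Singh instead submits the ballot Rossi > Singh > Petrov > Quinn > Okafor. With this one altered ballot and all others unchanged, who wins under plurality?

Rossi

First-place totals with the altered ballot: Petrov 4, Singh 0, Okafor 3, Rossi 16, Quinn 3.
The switch changes the winner from Quinn to Rossi.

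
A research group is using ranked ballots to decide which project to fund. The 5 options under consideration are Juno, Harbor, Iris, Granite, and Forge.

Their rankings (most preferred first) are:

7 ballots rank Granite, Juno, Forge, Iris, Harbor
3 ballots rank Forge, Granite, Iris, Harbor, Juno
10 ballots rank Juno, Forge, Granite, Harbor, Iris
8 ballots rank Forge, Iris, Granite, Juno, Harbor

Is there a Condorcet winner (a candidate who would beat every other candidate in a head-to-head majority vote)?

Head-to-head results (28 voters total):
Juno vs Harbor: Juno wins 25–3.
Juno vs Iris: Juno wins 17–11.
Juno vs Granite: Granite wins 18–10.
Juno vs Forge: Juno wins 17–11.
Harbor vs Iris: Iris wins 18–10.
Harbor vs Granite: Granite wins 28–0.
Harbor vs Forge: Forge wins 28–0.
Iris vs Granite: Granite wins 20–8.
Iris vs Forge: Forge wins 28–0.
Granite vs Forge: Forge wins 21–7.
No candidate beats all others: Juno beats Forge beats Granite beats Juno, a majority cycle.

No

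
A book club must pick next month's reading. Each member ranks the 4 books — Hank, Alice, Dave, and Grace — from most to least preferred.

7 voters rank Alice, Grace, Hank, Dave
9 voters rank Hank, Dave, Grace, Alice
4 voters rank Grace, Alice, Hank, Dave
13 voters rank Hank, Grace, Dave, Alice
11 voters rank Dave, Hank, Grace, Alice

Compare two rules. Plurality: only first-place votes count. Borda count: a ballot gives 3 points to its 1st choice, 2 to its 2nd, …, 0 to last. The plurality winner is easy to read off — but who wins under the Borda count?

Plurality first-place counts: Hank 22, Alice 7, Dave 11, Grace 4 → Hank.
Borda totals: Hank 99, Alice 29, Dave 64, Grace 72 → Hank.

Hank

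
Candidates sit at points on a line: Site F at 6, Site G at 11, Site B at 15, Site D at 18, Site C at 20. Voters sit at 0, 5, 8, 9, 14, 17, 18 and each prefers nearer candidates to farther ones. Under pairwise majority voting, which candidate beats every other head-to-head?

Site G

With single-peaked preferences on a line, the Condorcet winner is the candidate closest to the median voter.
The median voter (position 9) is closest to Site G at 11.
Check: Site G vs Site C — voters closer to Site G: 5 of 7.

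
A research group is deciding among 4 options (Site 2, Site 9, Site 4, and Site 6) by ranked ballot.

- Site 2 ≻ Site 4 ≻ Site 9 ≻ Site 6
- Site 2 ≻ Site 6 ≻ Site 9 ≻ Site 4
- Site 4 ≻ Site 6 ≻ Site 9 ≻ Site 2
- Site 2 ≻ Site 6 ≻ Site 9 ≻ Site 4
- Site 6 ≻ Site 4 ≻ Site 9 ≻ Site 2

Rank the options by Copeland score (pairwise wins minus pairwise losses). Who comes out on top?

Pairwise results:
  Site 2 vs Site 9: Site 2 wins 3–2.
  Site 2 vs Site 4: Site 2 wins 3–2.
  Site 2 vs Site 6: Site 2 wins 3–2.
  Site 9 vs Site 4: Site 4 wins 3–2.
  Site 9 vs Site 6: Site 6 wins 4–1.
  Site 4 vs Site 6: Site 6 wins 3–2.
Copeland scores (wins − losses):
  Site 2: 3 − 0 = 3
  Site 9: 0 − 3 = -3
  Site 4: 1 − 2 = -1
  Site 6: 2 − 1 = 1
Site 2 has the best Copeland score.

Site 2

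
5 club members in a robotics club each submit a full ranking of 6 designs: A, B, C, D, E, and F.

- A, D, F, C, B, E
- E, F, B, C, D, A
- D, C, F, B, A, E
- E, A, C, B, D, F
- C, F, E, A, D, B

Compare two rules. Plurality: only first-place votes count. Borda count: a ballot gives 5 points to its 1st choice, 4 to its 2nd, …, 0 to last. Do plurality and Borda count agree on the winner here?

No

Plurality first-place counts: A 1, B 0, C 1, D 1, E 2, F 0 → E.
Borda totals: A 12, B 8, C 16, D 12, E 13, F 14 → C.
The two rules disagree: plurality picks E, Borda picks C.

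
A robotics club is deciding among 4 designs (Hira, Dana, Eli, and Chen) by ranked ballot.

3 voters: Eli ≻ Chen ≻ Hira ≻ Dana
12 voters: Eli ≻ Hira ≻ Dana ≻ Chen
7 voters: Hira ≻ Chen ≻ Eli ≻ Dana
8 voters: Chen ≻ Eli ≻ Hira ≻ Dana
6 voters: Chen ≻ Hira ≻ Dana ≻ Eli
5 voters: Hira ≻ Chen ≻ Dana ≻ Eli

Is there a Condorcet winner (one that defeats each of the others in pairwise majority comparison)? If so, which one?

Head-to-head results (41 voters total):
Hira vs Dana: Hira wins 41–0.
Hira vs Eli: Eli wins 23–18.
Hira vs Chen: Hira wins 24–17.
Dana vs Eli: Eli wins 30–11.
Dana vs Chen: Chen wins 29–12.
Eli vs Chen: Chen wins 26–15.
No candidate beats all others: Hira beats Chen beats Eli beats Hira, a majority cycle.

No Condorcet winner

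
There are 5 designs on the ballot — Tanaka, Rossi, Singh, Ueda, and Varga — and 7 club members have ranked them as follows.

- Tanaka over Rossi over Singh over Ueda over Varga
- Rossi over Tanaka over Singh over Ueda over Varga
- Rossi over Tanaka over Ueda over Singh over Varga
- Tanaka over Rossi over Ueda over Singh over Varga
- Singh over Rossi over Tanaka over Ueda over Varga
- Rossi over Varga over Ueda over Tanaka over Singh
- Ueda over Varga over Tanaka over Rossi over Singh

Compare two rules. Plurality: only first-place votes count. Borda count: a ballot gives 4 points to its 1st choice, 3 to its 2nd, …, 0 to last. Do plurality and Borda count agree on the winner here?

Plurality first-place counts: Tanaka 2, Rossi 3, Singh 1, Ueda 1, Varga 0 → Rossi.
Borda totals: Tanaka 19, Rossi 22, Singh 10, Ueda 13, Varga 6 → Rossi.
The two rules agree on Rossi.

Yes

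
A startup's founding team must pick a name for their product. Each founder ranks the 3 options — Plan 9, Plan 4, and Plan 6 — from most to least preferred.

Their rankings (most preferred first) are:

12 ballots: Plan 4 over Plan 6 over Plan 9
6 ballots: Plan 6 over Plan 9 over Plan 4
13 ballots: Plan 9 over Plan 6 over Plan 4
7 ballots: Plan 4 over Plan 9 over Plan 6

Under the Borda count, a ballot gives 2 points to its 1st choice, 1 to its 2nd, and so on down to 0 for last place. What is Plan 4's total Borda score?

Borda scores:
  Plan 9: 12·0 + 6·1 + 13·2 + 7·1 = 39
  Plan 4: 12·2 + 6·0 + 13·0 + 7·2 = 38
  Plan 6: 12·1 + 6·2 + 13·1 + 7·0 = 37

38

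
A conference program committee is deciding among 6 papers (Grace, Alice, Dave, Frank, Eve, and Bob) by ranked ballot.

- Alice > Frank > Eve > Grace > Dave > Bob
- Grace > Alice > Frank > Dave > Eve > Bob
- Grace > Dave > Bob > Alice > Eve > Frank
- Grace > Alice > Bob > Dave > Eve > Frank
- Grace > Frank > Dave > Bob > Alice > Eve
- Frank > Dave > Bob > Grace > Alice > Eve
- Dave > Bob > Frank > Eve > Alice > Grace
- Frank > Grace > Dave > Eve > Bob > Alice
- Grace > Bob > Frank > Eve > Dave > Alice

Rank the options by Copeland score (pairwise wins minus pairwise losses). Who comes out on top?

Grace

Pairwise results:
  Grace vs Alice: Grace wins 7–2.
  Grace vs Dave: Grace wins 7–2.
  Grace vs Frank: Grace wins 5–4.
  Grace vs Eve: Grace wins 7–2.
  Grace vs Bob: Grace wins 7–2.
  Alice vs Dave: Dave wins 6–3.
  Alice vs Frank: Frank wins 5–4.
  Alice vs Eve: Alice wins 6–3.
  Alice vs Bob: Bob wins 6–3.
  Dave vs Frank: Frank wins 6–3.
  Dave vs Eve: Dave wins 7–2.
  Dave vs Bob: Dave wins 7–2.
  Frank vs Eve: Frank wins 7–2.
  Frank vs Bob: Frank wins 5–4.
  Eve vs Bob: Bob wins 6–3.
Copeland scores (wins − losses):
  Grace: 5 − 0 = 5
  Alice: 1 − 4 = -3
  Dave: 3 − 2 = 1
  Frank: 4 − 1 = 3
  Eve: 0 − 5 = -5
  Bob: 2 − 3 = -1
Grace has the best Copeland score.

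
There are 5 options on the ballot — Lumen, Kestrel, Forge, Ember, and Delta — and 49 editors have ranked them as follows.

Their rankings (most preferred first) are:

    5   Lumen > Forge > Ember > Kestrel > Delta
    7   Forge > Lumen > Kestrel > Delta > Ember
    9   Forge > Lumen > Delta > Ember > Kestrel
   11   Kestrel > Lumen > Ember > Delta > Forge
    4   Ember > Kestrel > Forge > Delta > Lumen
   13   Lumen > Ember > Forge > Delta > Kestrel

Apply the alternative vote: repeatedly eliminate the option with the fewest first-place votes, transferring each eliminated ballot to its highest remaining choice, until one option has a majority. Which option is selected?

Round 1: Lumen 18, Forge 16, Kestrel 11, Ember 4, Delta 0. Delta has the fewest and is eliminated.
Round 2: Lumen 18, Forge 16, Kestrel 11, Ember 4. Ember has the fewest and is eliminated.
Round 3: Lumen 18, Forge 16, Kestrel 15. Kestrel has the fewest and is eliminated.
Round 4: Lumen 29, Forge 20. Lumen has a majority.

Lumen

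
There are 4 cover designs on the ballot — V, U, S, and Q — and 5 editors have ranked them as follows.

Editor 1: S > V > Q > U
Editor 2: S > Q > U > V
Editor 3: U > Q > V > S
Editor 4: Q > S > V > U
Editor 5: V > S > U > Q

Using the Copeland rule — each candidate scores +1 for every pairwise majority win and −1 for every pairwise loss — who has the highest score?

S

Pairwise results:
  V vs U: V wins 3–2.
  V vs S: S wins 3–2.
  V vs Q: Q wins 3–2.
  U vs S: S wins 4–1.
  U vs Q: Q wins 3–2.
  S vs Q: S wins 3–2.
Copeland scores (wins − losses):
  V: 1 − 2 = -1
  U: 0 − 3 = -3
  S: 3 − 0 = 3
  Q: 2 − 1 = 1
S has the best Copeland score.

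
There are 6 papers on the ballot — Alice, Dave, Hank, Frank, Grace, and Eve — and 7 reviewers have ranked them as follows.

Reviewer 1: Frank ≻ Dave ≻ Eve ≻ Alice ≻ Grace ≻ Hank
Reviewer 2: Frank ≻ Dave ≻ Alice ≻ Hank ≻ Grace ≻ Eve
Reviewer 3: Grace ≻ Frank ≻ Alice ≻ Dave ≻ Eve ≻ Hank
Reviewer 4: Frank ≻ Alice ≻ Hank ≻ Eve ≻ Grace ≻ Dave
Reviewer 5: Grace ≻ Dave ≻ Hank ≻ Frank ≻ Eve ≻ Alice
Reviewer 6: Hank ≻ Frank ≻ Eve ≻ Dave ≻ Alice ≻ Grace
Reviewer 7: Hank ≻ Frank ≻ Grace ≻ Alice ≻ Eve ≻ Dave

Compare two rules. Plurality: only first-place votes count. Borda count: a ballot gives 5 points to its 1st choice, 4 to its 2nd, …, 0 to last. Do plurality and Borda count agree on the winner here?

Plurality first-place counts: Alice 0, Dave 0, Hank 2, Frank 3, Grace 2, Eve 0 → Frank.
Borda totals: Alice 15, Dave 16, Hank 18, Frank 29, Grace 16, Eve 11 → Frank.
The two rules agree on Frank.

Yes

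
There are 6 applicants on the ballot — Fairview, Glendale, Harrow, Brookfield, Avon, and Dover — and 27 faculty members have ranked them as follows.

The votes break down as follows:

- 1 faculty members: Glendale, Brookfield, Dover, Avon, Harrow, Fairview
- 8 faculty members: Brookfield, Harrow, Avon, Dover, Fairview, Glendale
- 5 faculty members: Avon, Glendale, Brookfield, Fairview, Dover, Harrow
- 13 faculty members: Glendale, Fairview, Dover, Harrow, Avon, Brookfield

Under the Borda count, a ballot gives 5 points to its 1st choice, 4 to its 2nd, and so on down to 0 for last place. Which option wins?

Borda scores:
  Fairview: 0 + 8·1 + 5·2 + 13·4 = 70
  Glendale: 5 + 8·0 + 5·4 + 13·5 = 90
  Harrow: 1 + 8·4 + 5·0 + 13·2 = 59
  Brookfield: 4 + 8·5 + 5·3 + 13·0 = 59
  Avon: 2 + 8·3 + 5·5 + 13·1 = 64
  Dover: 3 + 8·2 + 5·1 + 13·3 = 63
Glendale has the highest total.

Glendale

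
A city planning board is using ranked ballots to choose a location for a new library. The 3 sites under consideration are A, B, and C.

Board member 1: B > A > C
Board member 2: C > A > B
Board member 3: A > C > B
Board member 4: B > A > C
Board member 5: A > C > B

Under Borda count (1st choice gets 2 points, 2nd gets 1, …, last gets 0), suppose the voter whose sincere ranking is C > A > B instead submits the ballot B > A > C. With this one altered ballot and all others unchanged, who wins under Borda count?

A

Borda totals with the altered ballot: A 7, B 6, C 2.
The winner is unchanged: still A.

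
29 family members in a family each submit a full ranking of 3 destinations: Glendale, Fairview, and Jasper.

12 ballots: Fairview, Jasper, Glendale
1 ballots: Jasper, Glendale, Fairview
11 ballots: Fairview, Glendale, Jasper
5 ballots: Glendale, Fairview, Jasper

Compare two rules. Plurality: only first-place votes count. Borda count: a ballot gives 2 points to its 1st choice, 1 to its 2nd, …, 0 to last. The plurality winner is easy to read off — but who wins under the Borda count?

Plurality first-place counts: Glendale 5, Fairview 23, Jasper 1 → Fairview.
Borda totals: Glendale 22, Fairview 51, Jasper 14 → Fairview.

Fairview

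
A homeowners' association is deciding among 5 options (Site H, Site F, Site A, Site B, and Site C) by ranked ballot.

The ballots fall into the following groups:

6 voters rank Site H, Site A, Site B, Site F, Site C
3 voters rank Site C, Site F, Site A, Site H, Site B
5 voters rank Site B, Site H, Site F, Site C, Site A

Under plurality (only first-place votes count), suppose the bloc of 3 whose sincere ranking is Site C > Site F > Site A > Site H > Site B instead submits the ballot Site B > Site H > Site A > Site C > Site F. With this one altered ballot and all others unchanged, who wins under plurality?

First-place totals with the altered ballot: Site H 6, Site F 0, Site A 0, Site B 8, Site C 0.
The switch changes the winner from Site H to Site B.

Site B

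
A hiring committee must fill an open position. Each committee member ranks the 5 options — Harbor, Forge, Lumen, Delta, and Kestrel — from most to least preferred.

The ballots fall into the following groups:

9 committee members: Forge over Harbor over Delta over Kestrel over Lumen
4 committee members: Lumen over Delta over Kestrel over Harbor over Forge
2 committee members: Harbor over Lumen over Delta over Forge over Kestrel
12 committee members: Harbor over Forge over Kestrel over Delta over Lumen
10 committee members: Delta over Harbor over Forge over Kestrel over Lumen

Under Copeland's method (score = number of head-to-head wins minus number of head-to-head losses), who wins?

Harbor

Pairwise results:
  Harbor vs Forge: Harbor wins 28–9.
  Harbor vs Lumen: Harbor wins 33–4.
  Harbor vs Delta: Harbor wins 23–14.
  Harbor vs Kestrel: Harbor wins 33–4.
  Forge vs Lumen: Forge wins 31–6.
  Forge vs Delta: Forge wins 21–16.
  Forge vs Kestrel: Forge wins 33–4.
  Lumen vs Delta: Delta wins 31–6.
  Lumen vs Kestrel: Kestrel wins 31–6.
  Delta vs Kestrel: Delta wins 25–12.
Copeland scores (wins − losses):
  Harbor: 4 − 0 = 4
  Forge: 3 − 1 = 2
  Lumen: 0 − 4 = -4
  Delta: 2 − 2 = 0
  Kestrel: 1 − 3 = -2
Harbor has the best Copeland score.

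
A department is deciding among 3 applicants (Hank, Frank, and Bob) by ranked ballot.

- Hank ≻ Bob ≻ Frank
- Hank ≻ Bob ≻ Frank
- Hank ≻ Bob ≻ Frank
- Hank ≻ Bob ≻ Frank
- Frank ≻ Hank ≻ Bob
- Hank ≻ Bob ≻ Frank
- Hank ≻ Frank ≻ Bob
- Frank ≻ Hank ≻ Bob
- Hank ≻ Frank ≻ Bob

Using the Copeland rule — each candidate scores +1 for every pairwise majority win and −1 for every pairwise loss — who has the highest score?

Hank

Pairwise results:
  Hank vs Frank: Hank wins 7–2.
  Hank vs Bob: Hank wins 9–0.
  Frank vs Bob: Bob wins 5–4.
Copeland scores (wins − losses):
  Hank: 2 − 0 = 2
  Frank: 0 − 2 = -2
  Bob: 1 − 1 = 0
Hank has the best Copeland score.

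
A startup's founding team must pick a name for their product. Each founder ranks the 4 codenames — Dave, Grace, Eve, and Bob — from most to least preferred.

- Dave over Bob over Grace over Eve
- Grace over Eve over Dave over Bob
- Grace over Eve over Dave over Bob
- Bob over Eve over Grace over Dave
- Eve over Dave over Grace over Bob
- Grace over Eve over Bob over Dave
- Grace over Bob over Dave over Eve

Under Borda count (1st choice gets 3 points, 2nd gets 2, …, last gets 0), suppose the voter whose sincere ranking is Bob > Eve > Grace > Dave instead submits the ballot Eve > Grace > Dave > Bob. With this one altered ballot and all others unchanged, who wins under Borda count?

Grace

Borda totals with the altered ballot: Dave 9, Grace 16, Eve 12, Bob 5.
The winner is unchanged: still Grace.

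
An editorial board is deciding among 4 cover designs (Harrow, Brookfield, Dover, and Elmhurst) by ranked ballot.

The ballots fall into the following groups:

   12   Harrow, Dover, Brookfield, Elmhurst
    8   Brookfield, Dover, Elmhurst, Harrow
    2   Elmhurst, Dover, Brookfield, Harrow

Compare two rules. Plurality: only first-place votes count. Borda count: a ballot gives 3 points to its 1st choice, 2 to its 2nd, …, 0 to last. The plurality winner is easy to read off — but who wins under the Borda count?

Dover

Plurality first-place counts: Harrow 12, Brookfield 8, Dover 0, Elmhurst 2 → Harrow.
Borda totals: Harrow 36, Brookfield 38, Dover 44, Elmhurst 14 → Dover.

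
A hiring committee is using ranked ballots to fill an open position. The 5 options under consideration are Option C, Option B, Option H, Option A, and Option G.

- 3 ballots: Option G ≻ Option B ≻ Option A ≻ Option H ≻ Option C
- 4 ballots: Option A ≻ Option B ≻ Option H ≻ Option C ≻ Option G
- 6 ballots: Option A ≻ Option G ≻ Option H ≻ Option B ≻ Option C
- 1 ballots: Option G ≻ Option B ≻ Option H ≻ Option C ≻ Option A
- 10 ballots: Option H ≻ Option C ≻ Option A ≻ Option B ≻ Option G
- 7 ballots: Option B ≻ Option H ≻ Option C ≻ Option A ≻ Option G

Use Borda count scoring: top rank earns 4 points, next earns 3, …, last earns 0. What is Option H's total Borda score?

Borda scores:
  Option C: 3·0 + 4·1 + 6·0 + 1 + 10·3 + 7·2 = 49
  Option B: 3·3 + 4·3 + 6·1 + 3 + 10·1 + 7·4 = 68
  Option H: 3·1 + 4·2 + 6·2 + 2 + 10·4 + 7·3 = 86
  Option A: 3·2 + 4·4 + 6·4 + 0 + 10·2 + 7·1 = 73
  Option G: 3·4 + 4·0 + 6·3 + 4 + 10·0 + 7·0 = 34

86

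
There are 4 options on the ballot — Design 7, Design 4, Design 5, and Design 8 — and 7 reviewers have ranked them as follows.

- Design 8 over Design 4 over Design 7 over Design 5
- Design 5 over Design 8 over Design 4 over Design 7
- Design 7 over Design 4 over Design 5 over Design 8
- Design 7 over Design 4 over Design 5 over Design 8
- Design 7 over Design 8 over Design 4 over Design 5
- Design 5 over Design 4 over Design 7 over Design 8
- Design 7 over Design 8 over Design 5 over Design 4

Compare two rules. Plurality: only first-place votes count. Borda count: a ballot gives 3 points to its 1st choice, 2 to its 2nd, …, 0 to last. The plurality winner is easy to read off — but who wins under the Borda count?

Plurality first-place counts: Design 7 4, Design 4 0, Design 5 2, Design 8 1 → Design 7.
Borda totals: Design 7 14, Design 4 10, Design 5 9, Design 8 9 → Design 7.

Design 7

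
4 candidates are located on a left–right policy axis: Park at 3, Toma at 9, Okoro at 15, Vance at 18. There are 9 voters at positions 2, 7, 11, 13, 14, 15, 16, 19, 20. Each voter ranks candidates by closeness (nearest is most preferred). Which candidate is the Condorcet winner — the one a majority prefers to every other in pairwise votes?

Okoro

With single-peaked preferences on a line, the Condorcet winner is the candidate closest to the median voter.
The median voter (position 14) is closest to Okoro at 15.
Check: Okoro vs Toma — voters closer to Okoro: 6 of 9.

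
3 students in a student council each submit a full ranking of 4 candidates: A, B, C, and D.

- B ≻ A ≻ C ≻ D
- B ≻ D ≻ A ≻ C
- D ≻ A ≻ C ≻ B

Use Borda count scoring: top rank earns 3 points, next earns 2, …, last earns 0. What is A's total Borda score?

Borda scores:
  A: 2 + 1 + 2 = 5
  B: 3 + 3 + 0 = 6
  C: 1 + 0 + 1 = 2
  D: 0 + 2 + 3 = 5

5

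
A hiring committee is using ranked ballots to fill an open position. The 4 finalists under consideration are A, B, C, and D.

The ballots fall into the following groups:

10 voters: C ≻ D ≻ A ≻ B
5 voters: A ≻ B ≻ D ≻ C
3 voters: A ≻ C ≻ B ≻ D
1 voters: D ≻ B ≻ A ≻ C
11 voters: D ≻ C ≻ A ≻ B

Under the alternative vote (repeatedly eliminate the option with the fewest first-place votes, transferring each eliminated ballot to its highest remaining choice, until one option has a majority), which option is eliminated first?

B

Round 1: D 12, C 10, A 8, B 0. B has the fewest and is eliminated.
Round 2: D 12, C 10, A 8. A has the fewest and is eliminated.
Round 3: D 17, C 13. D has a majority.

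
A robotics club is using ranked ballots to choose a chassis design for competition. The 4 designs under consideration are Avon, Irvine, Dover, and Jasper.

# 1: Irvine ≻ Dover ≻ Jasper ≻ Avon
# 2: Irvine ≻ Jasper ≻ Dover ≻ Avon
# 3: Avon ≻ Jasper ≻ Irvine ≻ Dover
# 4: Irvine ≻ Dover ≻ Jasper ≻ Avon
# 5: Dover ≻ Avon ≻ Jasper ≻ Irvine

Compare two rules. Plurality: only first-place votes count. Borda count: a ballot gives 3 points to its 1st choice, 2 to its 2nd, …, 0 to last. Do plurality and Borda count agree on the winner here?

Plurality first-place counts: Avon 1, Irvine 3, Dover 1, Jasper 0 → Irvine.
Borda totals: Avon 5, Irvine 10, Dover 8, Jasper 7 → Irvine.
The two rules agree on Irvine.

Yes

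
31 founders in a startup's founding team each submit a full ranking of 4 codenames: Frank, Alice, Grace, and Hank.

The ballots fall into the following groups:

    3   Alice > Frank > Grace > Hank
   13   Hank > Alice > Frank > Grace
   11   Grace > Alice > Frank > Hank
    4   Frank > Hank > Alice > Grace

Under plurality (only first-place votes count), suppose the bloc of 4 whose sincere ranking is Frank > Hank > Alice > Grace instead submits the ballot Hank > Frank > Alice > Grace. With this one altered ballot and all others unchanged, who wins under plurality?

First-place totals with the altered ballot: Frank 0, Alice 3, Grace 11, Hank 17.
The winner is unchanged: still Hank.

Hank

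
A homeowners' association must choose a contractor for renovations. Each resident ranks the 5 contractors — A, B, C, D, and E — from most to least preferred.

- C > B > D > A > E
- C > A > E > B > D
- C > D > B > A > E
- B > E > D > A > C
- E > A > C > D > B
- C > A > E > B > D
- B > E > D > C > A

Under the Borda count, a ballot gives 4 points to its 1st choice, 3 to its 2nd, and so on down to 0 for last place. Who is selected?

Borda scores:
  A: 1 + 3 + 1 + 1 + 3 + 3 + 0 = 12
  B: 3 + 1 + 2 + 4 + 0 + 1 + 4 = 15
  C: 4 + 4 + 4 + 0 + 2 + 4 + 1 = 19
  D: 2 + 0 + 3 + 2 + 1 + 0 + 2 = 10
  E: 0 + 2 + 0 + 3 + 4 + 2 + 3 = 14
C has the highest total.

C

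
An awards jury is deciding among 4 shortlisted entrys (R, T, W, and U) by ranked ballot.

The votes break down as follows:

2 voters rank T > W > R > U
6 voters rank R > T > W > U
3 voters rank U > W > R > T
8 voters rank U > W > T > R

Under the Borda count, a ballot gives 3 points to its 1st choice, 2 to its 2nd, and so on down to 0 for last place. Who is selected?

U

Borda scores:
  R: 2·1 + 6·3 + 3·1 + 8·0 = 23
  T: 2·3 + 6·2 + 3·0 + 8·1 = 26
  W: 2·2 + 6·1 + 3·2 + 8·2 = 32
  U: 2·0 + 6·0 + 3·3 + 8·3 = 33
U has the highest total.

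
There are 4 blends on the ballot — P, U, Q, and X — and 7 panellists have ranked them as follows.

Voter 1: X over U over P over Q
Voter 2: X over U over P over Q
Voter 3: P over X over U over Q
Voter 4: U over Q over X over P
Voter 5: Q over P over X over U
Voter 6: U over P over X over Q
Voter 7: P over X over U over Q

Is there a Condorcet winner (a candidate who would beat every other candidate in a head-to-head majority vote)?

No

Head-to-head results (7 voters total):
P vs U: U wins 4–3.
P vs Q: P wins 5–2.
P vs X: P wins 4–3.
U vs Q: U wins 6–1.
U vs X: X wins 5–2.
Q vs X: X wins 5–2.
No candidate beats all others: P beats X beats U beats P, a majority cycle.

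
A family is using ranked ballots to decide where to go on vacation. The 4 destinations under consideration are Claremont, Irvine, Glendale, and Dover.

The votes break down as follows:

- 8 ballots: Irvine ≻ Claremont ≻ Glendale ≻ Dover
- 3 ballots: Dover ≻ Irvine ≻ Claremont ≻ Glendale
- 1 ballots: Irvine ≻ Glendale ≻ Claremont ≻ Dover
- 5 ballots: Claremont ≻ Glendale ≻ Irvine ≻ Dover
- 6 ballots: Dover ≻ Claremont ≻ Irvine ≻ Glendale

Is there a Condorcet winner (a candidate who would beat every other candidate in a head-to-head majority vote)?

Head-to-head results (23 voters total):
Claremont vs Irvine: Irvine wins 12–11.
Claremont vs Glendale: Claremont wins 22–1.
Claremont vs Dover: Claremont wins 14–9.
Irvine vs Glendale: Irvine wins 18–5.
Irvine vs Dover: Irvine wins 14–9.
Glendale vs Dover: Glendale wins 14–9.
Irvine beats each rival — Claremont (12–11), Glendale (18–5), Dover (14–9) — so Irvine is the Condorcet winner.

Yes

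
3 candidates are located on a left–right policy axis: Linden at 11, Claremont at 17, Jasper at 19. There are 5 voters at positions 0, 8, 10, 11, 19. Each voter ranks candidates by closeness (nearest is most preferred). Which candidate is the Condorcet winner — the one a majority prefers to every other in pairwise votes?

With single-peaked preferences on a line, the Condorcet winner is the candidate closest to the median voter.
The median voter (position 10) is closest to Linden at 11.
Check: Linden vs Claremont — voters closer to Linden: 4 of 5.

Linden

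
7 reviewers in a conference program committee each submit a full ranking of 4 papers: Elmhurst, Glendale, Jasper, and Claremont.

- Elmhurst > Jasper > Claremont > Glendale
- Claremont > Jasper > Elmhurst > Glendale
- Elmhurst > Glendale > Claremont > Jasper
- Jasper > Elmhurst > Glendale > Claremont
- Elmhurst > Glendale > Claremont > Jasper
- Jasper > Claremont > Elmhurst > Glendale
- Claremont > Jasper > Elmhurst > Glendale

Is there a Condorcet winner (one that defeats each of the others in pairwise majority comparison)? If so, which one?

No Condorcet winner

Head-to-head results (7 voters total):
Elmhurst vs Glendale: Elmhurst wins 7–0.
Elmhurst vs Jasper: Jasper wins 4–3.
Elmhurst vs Claremont: Elmhurst wins 4–3.
Glendale vs Jasper: Jasper wins 5–2.
Glendale vs Claremont: Claremont wins 4–3.
Jasper vs Claremont: Claremont wins 4–3.
No candidate beats all others: Elmhurst beats Claremont beats Jasper beats Elmhurst, a majority cycle.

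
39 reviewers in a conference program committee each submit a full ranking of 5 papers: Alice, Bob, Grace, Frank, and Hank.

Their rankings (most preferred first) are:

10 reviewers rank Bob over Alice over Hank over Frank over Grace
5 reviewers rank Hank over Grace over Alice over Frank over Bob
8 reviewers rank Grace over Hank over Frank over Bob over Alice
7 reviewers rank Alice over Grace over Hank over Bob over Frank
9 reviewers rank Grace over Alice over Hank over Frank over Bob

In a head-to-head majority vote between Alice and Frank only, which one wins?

Alice

Ballots ranking Alice above Frank: 10+5+7+9 = 31.
Ballots ranking Frank above Alice: 8.
Alice wins the head-to-head, 31–8.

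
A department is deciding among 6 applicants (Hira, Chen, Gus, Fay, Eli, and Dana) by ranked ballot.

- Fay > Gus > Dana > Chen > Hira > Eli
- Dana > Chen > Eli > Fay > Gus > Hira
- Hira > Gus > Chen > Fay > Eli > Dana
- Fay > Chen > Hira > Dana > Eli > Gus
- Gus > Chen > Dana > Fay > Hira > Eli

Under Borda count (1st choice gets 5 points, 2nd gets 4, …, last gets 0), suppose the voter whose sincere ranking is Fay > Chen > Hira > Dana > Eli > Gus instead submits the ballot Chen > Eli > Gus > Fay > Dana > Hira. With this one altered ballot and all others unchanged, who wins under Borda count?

Borda totals with the altered ballot: Hira 7, Chen 18, Gus 17, Fay 13, Eli 8, Dana 12.
The winner is unchanged: still Chen.

Chen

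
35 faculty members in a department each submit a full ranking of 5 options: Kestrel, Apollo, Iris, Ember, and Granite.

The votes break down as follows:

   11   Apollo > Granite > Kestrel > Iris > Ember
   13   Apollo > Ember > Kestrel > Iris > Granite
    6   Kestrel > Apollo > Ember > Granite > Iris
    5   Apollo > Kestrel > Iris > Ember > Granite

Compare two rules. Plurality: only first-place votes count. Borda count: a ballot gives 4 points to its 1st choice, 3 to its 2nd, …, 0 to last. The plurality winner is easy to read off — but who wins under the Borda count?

Apollo

Plurality first-place counts: Kestrel 6, Apollo 29, Iris 0, Ember 0, Granite 0 → Apollo.
Borda totals: Kestrel 87, Apollo 134, Iris 34, Ember 56, Granite 39 → Apollo.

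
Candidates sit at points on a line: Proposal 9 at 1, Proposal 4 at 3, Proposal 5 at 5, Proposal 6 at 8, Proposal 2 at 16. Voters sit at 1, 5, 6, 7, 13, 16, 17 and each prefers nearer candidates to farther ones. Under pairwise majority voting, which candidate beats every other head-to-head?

With single-peaked preferences on a line, the Condorcet winner is the candidate closest to the median voter.
The median voter (position 7) is closest to Proposal 6 at 8.
Check: Proposal 6 vs Proposal 4 — voters closer to Proposal 6: 5 of 7.

Proposal 6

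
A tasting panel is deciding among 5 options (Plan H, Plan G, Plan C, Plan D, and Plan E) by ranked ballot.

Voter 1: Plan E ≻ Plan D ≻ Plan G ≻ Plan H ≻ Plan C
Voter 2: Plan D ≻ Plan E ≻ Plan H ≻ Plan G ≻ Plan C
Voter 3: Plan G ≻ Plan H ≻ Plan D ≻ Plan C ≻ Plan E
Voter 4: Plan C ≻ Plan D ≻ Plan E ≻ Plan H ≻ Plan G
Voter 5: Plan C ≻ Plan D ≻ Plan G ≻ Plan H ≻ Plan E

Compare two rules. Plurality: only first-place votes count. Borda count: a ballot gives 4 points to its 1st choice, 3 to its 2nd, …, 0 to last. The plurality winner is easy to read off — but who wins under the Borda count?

Plan D

Plurality first-place counts: Plan H 0, Plan G 1, Plan C 2, Plan D 1, Plan E 1 → Plan C.
Borda totals: Plan H 8, Plan G 9, Plan C 9, Plan D 15, Plan E 9 → Plan D.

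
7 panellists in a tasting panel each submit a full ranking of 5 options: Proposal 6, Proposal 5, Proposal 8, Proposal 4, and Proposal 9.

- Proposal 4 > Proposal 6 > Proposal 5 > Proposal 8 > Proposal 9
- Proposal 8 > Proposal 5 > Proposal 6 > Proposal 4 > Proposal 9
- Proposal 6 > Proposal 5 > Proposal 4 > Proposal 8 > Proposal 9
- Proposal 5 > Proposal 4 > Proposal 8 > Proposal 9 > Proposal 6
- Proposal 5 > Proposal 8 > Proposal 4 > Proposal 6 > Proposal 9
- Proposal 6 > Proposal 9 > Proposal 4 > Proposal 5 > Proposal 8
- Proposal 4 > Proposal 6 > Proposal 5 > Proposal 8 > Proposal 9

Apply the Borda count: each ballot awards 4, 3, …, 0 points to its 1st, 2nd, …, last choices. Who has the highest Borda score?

Proposal 5

Borda scores:
  Proposal 6: 3 + 2 + 4 + 0 + 1 + 4 + 3 = 17
  Proposal 5: 2 + 3 + 3 + 4 + 4 + 1 + 2 = 19
  Proposal 8: 1 + 4 + 1 + 2 + 3 + 0 + 1 = 12
  Proposal 4: 4 + 1 + 2 + 3 + 2 + 2 + 4 = 18
  Proposal 9: 0 + 0 + 0 + 1 + 0 + 3 + 0 = 4
Proposal 5 has the highest total.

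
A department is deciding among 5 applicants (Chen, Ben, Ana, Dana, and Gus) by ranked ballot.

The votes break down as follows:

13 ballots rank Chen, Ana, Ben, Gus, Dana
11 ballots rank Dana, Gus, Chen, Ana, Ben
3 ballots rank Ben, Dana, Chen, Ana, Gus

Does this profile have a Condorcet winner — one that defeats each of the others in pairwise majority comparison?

Head-to-head results (27 voters total):
Chen vs Ben: Chen wins 24–3.
Chen vs Ana: Chen wins 27–0.
Chen vs Dana: Dana wins 14–13.
Chen vs Gus: Chen wins 16–11.
Ben vs Ana: Ana wins 24–3.
Ben vs Dana: Ben wins 16–11.
Ben vs Gus: Ben wins 16–11.
Ana vs Dana: Dana wins 14–13.
Ana vs Gus: Ana wins 16–11.
Dana vs Gus: Dana wins 14–13.
No candidate beats all others: Chen beats Ben beats Dana beats Chen, a majority cycle.

No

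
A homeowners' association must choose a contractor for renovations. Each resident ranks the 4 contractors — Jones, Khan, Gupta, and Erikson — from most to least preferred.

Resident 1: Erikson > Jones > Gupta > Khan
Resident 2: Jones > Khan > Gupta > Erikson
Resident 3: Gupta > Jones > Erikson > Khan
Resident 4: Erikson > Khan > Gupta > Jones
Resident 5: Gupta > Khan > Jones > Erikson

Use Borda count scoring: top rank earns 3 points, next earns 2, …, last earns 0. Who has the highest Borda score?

Gupta

Borda scores:
  Jones: 2 + 3 + 2 + 0 + 1 = 8
  Khan: 0 + 2 + 0 + 2 + 2 = 6
  Gupta: 1 + 1 + 3 + 1 + 3 = 9
  Erikson: 3 + 0 + 1 + 3 + 0 = 7
Gupta has the highest total.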